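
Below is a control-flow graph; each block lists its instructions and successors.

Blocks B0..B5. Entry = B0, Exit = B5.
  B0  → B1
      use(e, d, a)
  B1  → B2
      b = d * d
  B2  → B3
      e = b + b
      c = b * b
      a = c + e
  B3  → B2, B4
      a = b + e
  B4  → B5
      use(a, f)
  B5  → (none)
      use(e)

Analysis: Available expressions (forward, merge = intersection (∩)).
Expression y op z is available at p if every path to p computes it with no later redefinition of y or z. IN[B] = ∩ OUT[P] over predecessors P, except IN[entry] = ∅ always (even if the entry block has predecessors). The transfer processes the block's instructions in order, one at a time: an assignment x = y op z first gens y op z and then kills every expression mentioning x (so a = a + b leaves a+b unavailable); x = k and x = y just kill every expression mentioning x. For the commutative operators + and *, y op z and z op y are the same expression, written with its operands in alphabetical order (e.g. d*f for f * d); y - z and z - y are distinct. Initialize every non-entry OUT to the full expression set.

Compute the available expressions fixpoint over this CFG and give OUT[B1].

Per-block solution:
  B0:   IN={}   OUT={}
  B1:   IN={}   OUT={d*d}
  B2:   IN={d*d}   OUT={b*b, b+b, c+e, d*d}
  B3:   IN={b*b, b+b, c+e, d*d}   OUT={b*b, b+b, b+e, c+e, d*d}
  B4:   IN={b*b, b+b, b+e, c+e, d*d}   OUT={b*b, b+b, b+e, c+e, d*d}
  B5:   IN={b*b, b+b, b+e, c+e, d*d}   OUT={b*b, b+b, b+e, c+e, d*d}

Merge at B1: IN[B1] = OUT[B0] = {}
Applying B1's transfer function to that IN value gives OUT[B1] (row B1 above).

Answer: {d*d}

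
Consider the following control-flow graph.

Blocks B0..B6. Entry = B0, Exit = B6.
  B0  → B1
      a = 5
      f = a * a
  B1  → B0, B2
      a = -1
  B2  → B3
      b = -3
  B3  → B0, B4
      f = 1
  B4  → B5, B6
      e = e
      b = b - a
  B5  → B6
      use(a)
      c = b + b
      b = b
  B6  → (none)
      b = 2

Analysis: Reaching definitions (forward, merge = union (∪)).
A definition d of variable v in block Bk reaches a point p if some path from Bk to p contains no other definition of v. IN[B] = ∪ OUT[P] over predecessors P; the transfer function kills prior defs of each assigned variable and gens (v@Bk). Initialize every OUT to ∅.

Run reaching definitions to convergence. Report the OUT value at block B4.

Per-block solution:
  B0: | IN={a@B1, b@B2, f@B0, f@B3} | OUT={a@B0, b@B2, f@B0}
  B1: | IN={a@B0, b@B2, f@B0} | OUT={a@B1, b@B2, f@B0}
  B2: | IN={a@B1, b@B2, f@B0} | OUT={a@B1, b@B2, f@B0}
  B3: | IN={a@B1, b@B2, f@B0} | OUT={a@B1, b@B2, f@B3}
  B4: | IN={a@B1, b@B2, f@B3} | OUT={a@B1, b@B4, e@B4, f@B3}
  B5: | IN={a@B1, b@B4, e@B4, f@B3} | OUT={a@B1, b@B5, c@B5, e@B4, f@B3}
  B6: | IN={a@B1, b@B4, b@B5, c@B5, e@B4, f@B3} | OUT={a@B1, b@B6, c@B5, e@B4, f@B3}

Merge at B4: IN[B4] = OUT[B3] = {a@B1, b@B2, f@B3}
Applying B4's transfer function to that IN value gives OUT[B4] (row B4 above).

Answer: {a@B1, b@B4, e@B4, f@B3}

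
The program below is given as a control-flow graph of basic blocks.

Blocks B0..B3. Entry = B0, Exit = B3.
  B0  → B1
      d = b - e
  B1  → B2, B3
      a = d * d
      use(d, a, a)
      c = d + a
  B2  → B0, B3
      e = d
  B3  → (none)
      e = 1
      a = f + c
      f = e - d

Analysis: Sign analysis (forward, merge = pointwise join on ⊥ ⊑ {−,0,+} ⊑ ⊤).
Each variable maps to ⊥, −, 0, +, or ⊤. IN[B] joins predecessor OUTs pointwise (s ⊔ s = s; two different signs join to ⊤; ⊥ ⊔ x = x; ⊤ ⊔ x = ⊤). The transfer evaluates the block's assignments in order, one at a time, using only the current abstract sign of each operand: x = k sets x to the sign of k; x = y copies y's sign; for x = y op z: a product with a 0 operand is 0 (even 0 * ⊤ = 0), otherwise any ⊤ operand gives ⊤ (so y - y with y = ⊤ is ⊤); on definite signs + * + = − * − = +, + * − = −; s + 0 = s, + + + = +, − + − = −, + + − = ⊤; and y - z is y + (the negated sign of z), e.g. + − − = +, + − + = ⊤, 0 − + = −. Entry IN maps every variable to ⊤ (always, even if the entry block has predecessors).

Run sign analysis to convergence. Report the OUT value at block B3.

Per-block solution:
  B0:   IN=(all ⊤)   OUT=(all ⊤)
  B1:   IN=(all ⊤)   OUT=(all ⊤)
  B2:   IN=(all ⊤)   OUT=(all ⊤)
  B3:   IN=(all ⊤)   OUT={e:+; rest ⊤}

Merge at B3: IN[B3] = OUT[B1] ⊔ OUT[B2] = {a: ⊤, b: ⊤, c: ⊤, d: ⊤, e: ⊤, f: ⊤}
Applying B3's transfer function to that IN value gives OUT[B3] (row B3 above).

Answer: {a: ⊤, b: ⊤, c: ⊤, d: ⊤, e: +, f: ⊤}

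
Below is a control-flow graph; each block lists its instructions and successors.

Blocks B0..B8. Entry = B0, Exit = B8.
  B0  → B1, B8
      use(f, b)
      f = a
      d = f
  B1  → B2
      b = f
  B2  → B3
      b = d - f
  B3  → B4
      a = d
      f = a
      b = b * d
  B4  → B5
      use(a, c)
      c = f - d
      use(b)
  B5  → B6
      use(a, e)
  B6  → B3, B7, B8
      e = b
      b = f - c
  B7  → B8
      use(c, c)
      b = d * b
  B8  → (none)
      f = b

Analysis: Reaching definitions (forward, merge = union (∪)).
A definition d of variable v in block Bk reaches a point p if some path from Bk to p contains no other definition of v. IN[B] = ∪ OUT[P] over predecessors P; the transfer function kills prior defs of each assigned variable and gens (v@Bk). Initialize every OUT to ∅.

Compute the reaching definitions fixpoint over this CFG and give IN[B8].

Answer: {a@B3, b@B6, b@B7, c@B4, d@B0, e@B6, f@B0, f@B3}

Derivation:
Fixpoint table:
  B0:   IN={}   OUT={d@B0, f@B0}
  B1:   IN={d@B0, f@B0}   OUT={b@B1, d@B0, f@B0}
  B2:   IN={b@B1, d@B0, f@B0}   OUT={b@B2, d@B0, f@B0}
  B3:   IN={a@B3, b@B2, b@B6, c@B4, d@B0, e@B6, f@B0, f@B3}   OUT={a@B3, b@B3, c@B4, d@B0, e@B6, f@B3}
  B4:   IN={a@B3, b@B3, c@B4, d@B0, e@B6, f@B3}   OUT={a@B3, b@B3, c@B4, d@B0, e@B6, f@B3}
  B5:   IN={a@B3, b@B3, c@B4, d@B0, e@B6, f@B3}   OUT={a@B3, b@B3, c@B4, d@B0, e@B6, f@B3}
  B6:   IN={a@B3, b@B3, c@B4, d@B0, e@B6, f@B3}   OUT={a@B3, b@B6, c@B4, d@B0, e@B6, f@B3}
  B7:   IN={a@B3, b@B6, c@B4, d@B0, e@B6, f@B3}   OUT={a@B3, b@B7, c@B4, d@B0, e@B6, f@B3}
  B8:   IN={a@B3, b@B6, b@B7, c@B4, d@B0, e@B6, f@B0, f@B3}   OUT={a@B3, b@B6, b@B7, c@B4, d@B0, e@B6, f@B8}

Merge at B8: IN[B8] = OUT[B0] ⊔ OUT[B6] ⊔ OUT[B7] = {a@B3, b@B6, b@B7, c@B4, d@B0, e@B6, f@B0, f@B3}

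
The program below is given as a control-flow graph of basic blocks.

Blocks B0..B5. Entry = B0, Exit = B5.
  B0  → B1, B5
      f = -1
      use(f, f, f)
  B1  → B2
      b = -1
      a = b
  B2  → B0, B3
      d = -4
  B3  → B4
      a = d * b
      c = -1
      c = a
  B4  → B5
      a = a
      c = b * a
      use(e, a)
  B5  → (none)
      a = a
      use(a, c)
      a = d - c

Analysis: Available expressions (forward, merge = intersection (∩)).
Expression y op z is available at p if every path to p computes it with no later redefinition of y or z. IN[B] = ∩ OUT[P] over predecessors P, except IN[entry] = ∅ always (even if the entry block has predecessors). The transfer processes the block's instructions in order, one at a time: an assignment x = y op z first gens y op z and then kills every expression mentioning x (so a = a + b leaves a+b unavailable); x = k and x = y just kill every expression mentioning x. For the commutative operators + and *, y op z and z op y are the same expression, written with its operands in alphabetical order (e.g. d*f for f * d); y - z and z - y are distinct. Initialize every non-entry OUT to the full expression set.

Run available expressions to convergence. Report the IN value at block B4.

Converged values:
  B0:   IN={}   OUT={}
  B1:   IN={}   OUT={}
  B2:   IN={}   OUT={}
  B3:   IN={}   OUT={b*d}
  B4:   IN={b*d}   OUT={a*b, b*d}
  B5:   IN={}   OUT={d-c}

Merge at B4: IN[B4] = OUT[B3] = {b*d}

Answer: {b*d}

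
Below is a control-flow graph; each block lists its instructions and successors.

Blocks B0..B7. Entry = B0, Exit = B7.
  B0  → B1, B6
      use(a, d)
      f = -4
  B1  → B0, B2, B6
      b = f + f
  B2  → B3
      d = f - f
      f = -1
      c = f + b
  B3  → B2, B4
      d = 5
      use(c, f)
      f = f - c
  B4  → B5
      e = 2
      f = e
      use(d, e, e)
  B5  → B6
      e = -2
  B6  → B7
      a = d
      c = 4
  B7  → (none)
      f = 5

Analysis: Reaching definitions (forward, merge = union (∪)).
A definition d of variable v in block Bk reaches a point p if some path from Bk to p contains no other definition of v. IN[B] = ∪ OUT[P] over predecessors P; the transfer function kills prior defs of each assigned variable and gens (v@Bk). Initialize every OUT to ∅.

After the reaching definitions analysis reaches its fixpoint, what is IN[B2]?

Answer: {b@B1, c@B2, d@B3, f@B0, f@B3}

Working:
Fixpoint table:
  B0:  IN={b@B1, f@B0}  OUT={b@B1, f@B0}
  B1:  IN={b@B1, f@B0}  OUT={b@B1, f@B0}
  B2:  IN={b@B1, c@B2, d@B3, f@B0, f@B3}  OUT={b@B1, c@B2, d@B2, f@B2}
  B3:  IN={b@B1, c@B2, d@B2, f@B2}  OUT={b@B1, c@B2, d@B3, f@B3}
  B4:  IN={b@B1, c@B2, d@B3, f@B3}  OUT={b@B1, c@B2, d@B3, e@B4, f@B4}
  B5:  IN={b@B1, c@B2, d@B3, e@B4, f@B4}  OUT={b@B1, c@B2, d@B3, e@B5, f@B4}
  B6:  IN={b@B1, c@B2, d@B3, e@B5, f@B0, f@B4}  OUT={a@B6, b@B1, c@B6, d@B3, e@B5, f@B0, f@B4}
  B7:  IN={a@B6, b@B1, c@B6, d@B3, e@B5, f@B0, f@B4}  OUT={a@B6, b@B1, c@B6, d@B3, e@B5, f@B7}

Merge at B2: IN[B2] = OUT[B1] ⊔ OUT[B3] = {b@B1, c@B2, d@B3, f@B0, f@B3}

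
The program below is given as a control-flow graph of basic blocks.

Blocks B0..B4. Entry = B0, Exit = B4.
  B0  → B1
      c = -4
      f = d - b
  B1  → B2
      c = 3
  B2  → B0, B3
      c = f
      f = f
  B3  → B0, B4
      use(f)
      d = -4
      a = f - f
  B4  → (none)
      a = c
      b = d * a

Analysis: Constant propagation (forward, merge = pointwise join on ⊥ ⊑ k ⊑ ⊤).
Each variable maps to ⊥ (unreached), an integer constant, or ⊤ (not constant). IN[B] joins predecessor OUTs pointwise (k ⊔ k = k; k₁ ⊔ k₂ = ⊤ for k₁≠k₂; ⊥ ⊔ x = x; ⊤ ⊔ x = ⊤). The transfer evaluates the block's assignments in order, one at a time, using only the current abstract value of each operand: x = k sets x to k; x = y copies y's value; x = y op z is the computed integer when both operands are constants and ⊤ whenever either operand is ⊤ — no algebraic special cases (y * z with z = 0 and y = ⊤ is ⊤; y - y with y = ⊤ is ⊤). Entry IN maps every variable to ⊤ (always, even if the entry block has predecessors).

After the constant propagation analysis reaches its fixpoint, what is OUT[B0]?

Fixpoint table:
  B0:  IN=(all ⊤)  OUT={c:-4; rest ⊤}
  B1:  IN={c:-4; rest ⊤}  OUT={c:3; rest ⊤}
  B2:  IN={c:3; rest ⊤}  OUT=(all ⊤)
  B3:  IN=(all ⊤)  OUT={d:-4; rest ⊤}
  B4:  IN={d:-4; rest ⊤}  OUT={d:-4; rest ⊤}

Merge at B0 (entry node, so the boundary value (all ⊤) is joined with the incoming edge(s)): IN[B0] = (all ⊤) ⊔ OUT[B2] ⊔ OUT[B3] = {a: ⊤, b: ⊤, c: ⊤, d: ⊤, e: ⊤, f: ⊤}
Applying B0's transfer function to that IN value gives OUT[B0] (row B0 above).

Answer: {a: ⊤, b: ⊤, c: -4, d: ⊤, e: ⊤, f: ⊤}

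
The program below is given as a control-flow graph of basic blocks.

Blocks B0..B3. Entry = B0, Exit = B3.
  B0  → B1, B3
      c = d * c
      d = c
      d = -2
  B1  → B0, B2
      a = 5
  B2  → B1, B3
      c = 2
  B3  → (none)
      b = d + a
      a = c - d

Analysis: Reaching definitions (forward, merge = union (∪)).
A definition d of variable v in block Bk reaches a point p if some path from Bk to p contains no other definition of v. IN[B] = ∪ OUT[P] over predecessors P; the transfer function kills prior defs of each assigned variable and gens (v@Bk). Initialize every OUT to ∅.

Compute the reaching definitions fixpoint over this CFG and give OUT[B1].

Converged values:
  B0:   IN={a@B1, c@B0, c@B2, d@B0}   OUT={a@B1, c@B0, d@B0}
  B1:   IN={a@B1, c@B0, c@B2, d@B0}   OUT={a@B1, c@B0, c@B2, d@B0}
  B2:   IN={a@B1, c@B0, c@B2, d@B0}   OUT={a@B1, c@B2, d@B0}
  B3:   IN={a@B1, c@B0, c@B2, d@B0}   OUT={a@B3, b@B3, c@B0, c@B2, d@B0}

Merge at B1: IN[B1] = OUT[B0] ⊔ OUT[B2] = {a@B1, c@B0, c@B2, d@B0}
Applying B1's transfer function to that IN value gives OUT[B1] (row B1 above).

Answer: {a@B1, c@B0, c@B2, d@B0}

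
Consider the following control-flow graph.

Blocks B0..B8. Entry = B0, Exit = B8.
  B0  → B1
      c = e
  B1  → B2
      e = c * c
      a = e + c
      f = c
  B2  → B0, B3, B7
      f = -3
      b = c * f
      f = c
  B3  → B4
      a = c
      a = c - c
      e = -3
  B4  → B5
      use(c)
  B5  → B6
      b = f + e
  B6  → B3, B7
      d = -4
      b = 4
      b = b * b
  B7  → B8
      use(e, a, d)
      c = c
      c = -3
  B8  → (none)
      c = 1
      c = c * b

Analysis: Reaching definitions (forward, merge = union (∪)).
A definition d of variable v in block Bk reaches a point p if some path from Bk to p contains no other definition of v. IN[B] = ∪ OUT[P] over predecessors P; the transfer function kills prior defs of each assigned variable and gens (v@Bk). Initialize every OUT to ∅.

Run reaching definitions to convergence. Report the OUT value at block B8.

Converged values:
  B0:   IN={a@B1, b@B2, c@B0, e@B1, f@B2}   OUT={a@B1, b@B2, c@B0, e@B1, f@B2}
  B1:   IN={a@B1, b@B2, c@B0, e@B1, f@B2}   OUT={a@B1, b@B2, c@B0, e@B1, f@B1}
  B2:   IN={a@B1, b@B2, c@B0, e@B1, f@B1}   OUT={a@B1, b@B2, c@B0, e@B1, f@B2}
  B3:   IN={a@B1, a@B3, b@B2, b@B6, c@B0, d@B6, e@B1, e@B3, f@B2}   OUT={a@B3, b@B2, b@B6, c@B0, d@B6, e@B3, f@B2}
  B4:   IN={a@B3, b@B2, b@B6, c@B0, d@B6, e@B3, f@B2}   OUT={a@B3, b@B2, b@B6, c@B0, d@B6, e@B3, f@B2}
  B5:   IN={a@B3, b@B2, b@B6, c@B0, d@B6, e@B3, f@B2}   OUT={a@B3, b@B5, c@B0, d@B6, e@B3, f@B2}
  B6:   IN={a@B3, b@B5, c@B0, d@B6, e@B3, f@B2}   OUT={a@B3, b@B6, c@B0, d@B6, e@B3, f@B2}
  B7:   IN={a@B1, a@B3, b@B2, b@B6, c@B0, d@B6, e@B1, e@B3, f@B2}   OUT={a@B1, a@B3, b@B2, b@B6, c@B7, d@B6, e@B1, e@B3, f@B2}
  B8:   IN={a@B1, a@B3, b@B2, b@B6, c@B7, d@B6, e@B1, e@B3, f@B2}   OUT={a@B1, a@B3, b@B2, b@B6, c@B8, d@B6, e@B1, e@B3, f@B2}

Merge at B8: IN[B8] = OUT[B7] = {a@B1, a@B3, b@B2, b@B6, c@B7, d@B6, e@B1, e@B3, f@B2}
Applying B8's transfer function to that IN value gives OUT[B8] (row B8 above).

Answer: {a@B1, a@B3, b@B2, b@B6, c@B8, d@B6, e@B1, e@B3, f@B2}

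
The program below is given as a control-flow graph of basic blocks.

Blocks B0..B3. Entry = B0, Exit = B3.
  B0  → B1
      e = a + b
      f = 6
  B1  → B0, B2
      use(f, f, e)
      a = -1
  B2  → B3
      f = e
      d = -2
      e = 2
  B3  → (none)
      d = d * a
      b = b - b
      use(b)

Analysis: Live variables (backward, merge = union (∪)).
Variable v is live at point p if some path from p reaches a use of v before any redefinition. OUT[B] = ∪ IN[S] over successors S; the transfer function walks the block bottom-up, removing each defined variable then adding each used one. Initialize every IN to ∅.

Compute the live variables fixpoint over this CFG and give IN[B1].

Converged values:
  B0: | IN={a, b} | OUT={b, e, f}
  B1: | IN={b, e, f} | OUT={a, b, e}
  B2: | IN={a, b, e} | OUT={a, b, d}
  B3: | IN={a, b, d} | OUT={}

Merge at B1: OUT[B1] = IN[B0] ⊔ IN[B2] = {a, b, e}
Applying B1's transfer function to that OUT value gives IN[B1] (row B1 above).

Answer: {b, e, f}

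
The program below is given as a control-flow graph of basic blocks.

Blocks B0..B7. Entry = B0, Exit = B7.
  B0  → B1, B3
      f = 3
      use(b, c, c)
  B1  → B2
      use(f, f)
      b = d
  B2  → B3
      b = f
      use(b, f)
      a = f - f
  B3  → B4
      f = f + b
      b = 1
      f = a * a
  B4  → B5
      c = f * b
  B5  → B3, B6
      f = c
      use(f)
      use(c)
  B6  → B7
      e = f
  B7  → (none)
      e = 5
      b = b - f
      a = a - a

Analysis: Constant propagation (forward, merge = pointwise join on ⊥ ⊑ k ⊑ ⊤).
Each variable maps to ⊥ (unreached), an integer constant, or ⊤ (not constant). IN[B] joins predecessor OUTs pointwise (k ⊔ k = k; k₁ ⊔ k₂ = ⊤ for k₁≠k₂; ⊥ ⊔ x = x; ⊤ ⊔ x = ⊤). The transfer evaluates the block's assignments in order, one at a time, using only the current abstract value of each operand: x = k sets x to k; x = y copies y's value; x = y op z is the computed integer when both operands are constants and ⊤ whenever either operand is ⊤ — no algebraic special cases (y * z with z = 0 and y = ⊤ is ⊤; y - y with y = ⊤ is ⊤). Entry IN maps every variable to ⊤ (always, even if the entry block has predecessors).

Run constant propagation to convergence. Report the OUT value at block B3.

Answer: {a: ⊤, b: 1, c: ⊤, d: ⊤, e: ⊤, f: ⊤}

Working:
Per-block solution:
  B0: | IN=(all ⊤) | OUT={f:3; rest ⊤}
  B1: | IN={f:3; rest ⊤} | OUT={f:3; rest ⊤}
  B2: | IN={f:3; rest ⊤} | OUT={a:0, b:3, f:3; rest ⊤}
  B3: | IN=(all ⊤) | OUT={b:1; rest ⊤}
  B4: | IN={b:1; rest ⊤} | OUT={b:1; rest ⊤}
  B5: | IN={b:1; rest ⊤} | OUT={b:1; rest ⊤}
  B6: | IN={b:1; rest ⊤} | OUT={b:1; rest ⊤}
  B7: | IN={b:1; rest ⊤} | OUT={e:5; rest ⊤}

Merge at B3: IN[B3] = OUT[B0] ⊔ OUT[B2] ⊔ OUT[B5] = {a: ⊤, b: ⊤, c: ⊤, d: ⊤, e: ⊤, f: ⊤}
Applying B3's transfer function to that IN value gives OUT[B3] (row B3 above).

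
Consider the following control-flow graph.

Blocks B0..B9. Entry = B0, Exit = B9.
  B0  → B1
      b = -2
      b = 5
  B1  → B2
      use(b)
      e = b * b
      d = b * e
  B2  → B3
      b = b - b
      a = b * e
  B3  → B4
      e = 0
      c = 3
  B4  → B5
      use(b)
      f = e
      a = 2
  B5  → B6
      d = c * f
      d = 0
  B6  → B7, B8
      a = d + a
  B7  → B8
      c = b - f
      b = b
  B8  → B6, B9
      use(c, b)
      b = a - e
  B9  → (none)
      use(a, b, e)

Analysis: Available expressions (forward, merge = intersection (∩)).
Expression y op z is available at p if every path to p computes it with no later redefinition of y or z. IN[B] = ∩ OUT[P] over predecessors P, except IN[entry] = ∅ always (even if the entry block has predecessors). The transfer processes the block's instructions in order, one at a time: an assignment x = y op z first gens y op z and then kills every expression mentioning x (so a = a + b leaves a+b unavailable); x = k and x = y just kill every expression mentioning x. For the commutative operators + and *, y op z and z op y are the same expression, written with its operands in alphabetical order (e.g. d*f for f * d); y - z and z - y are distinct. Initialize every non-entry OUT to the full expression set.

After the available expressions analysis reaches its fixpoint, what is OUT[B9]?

Fixpoint table:
  B0:  IN={}  OUT={}
  B1:  IN={}  OUT={b*b, b*e}
  B2:  IN={b*b, b*e}  OUT={b*e}
  B3:  IN={b*e}  OUT={}
  B4:  IN={}  OUT={}
  B5:  IN={}  OUT={c*f}
  B6:  IN={}  OUT={}
  B7:  IN={}  OUT={}
  B8:  IN={}  OUT={a-e}
  B9:  IN={a-e}  OUT={a-e}

Merge at B9: IN[B9] = OUT[B8] = {a-e}
Applying B9's transfer function to that IN value gives OUT[B9] (row B9 above).

Answer: {a-e}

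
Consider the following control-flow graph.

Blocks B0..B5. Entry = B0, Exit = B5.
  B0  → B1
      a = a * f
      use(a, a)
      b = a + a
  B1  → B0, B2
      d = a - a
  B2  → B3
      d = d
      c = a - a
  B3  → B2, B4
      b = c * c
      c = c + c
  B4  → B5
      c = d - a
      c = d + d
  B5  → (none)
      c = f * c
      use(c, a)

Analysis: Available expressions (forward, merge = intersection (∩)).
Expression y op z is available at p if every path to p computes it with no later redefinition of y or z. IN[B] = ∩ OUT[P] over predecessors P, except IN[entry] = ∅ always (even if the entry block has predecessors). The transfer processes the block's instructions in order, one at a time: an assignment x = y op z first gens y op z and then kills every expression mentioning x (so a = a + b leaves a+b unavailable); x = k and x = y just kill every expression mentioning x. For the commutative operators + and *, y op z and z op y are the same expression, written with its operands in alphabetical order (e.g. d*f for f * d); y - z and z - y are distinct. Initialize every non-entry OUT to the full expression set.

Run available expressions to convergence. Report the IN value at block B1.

Answer: {a+a}

Derivation:
Per-block solution:
  B0:  IN={}  OUT={a+a}
  B1:  IN={a+a}  OUT={a+a, a-a}
  B2:  IN={a+a, a-a}  OUT={a+a, a-a}
  B3:  IN={a+a, a-a}  OUT={a+a, a-a}
  B4:  IN={a+a, a-a}  OUT={a+a, a-a, d+d, d-a}
  B5:  IN={a+a, a-a, d+d, d-a}  OUT={a+a, a-a, d+d, d-a}

Merge at B1: IN[B1] = OUT[B0] = {a+a}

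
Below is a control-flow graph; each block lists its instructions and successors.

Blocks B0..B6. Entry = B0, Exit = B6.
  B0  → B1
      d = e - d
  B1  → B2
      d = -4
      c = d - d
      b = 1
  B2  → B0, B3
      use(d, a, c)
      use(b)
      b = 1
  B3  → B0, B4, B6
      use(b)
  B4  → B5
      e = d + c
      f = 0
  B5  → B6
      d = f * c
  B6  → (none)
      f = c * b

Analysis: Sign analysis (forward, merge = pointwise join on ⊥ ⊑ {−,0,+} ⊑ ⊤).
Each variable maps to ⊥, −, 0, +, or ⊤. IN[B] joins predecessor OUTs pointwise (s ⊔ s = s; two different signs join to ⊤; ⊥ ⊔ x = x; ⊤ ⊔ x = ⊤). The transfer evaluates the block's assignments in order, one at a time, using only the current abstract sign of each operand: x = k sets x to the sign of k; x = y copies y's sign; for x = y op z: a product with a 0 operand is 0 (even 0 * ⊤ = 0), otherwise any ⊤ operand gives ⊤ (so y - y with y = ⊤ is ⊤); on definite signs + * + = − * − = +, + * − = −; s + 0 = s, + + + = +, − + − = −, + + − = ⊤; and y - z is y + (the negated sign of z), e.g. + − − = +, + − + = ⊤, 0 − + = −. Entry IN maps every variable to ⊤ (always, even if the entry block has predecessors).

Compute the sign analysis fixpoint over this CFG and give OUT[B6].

Answer: {a: ⊤, b: +, c: ⊤, d: ⊤, e: ⊤, f: ⊤}

Trace:
Per-block solution:
  B0:  IN=(all ⊤)  OUT=(all ⊤)
  B1:  IN=(all ⊤)  OUT={b:+, d:-; rest ⊤}
  B2:  IN={b:+, d:-; rest ⊤}  OUT={b:+, d:-; rest ⊤}
  B3:  IN={b:+, d:-; rest ⊤}  OUT={b:+, d:-; rest ⊤}
  B4:  IN={b:+, d:-; rest ⊤}  OUT={b:+, d:-, f:0; rest ⊤}
  B5:  IN={b:+, d:-, f:0; rest ⊤}  OUT={b:+, d:0, f:0; rest ⊤}
  B6:  IN={b:+; rest ⊤}  OUT={b:+; rest ⊤}

Merge at B6: IN[B6] = OUT[B3] ⊔ OUT[B5] = {a: ⊤, b: +, c: ⊤, d: ⊤, e: ⊤, f: ⊤}
Applying B6's transfer function to that IN value gives OUT[B6] (row B6 above).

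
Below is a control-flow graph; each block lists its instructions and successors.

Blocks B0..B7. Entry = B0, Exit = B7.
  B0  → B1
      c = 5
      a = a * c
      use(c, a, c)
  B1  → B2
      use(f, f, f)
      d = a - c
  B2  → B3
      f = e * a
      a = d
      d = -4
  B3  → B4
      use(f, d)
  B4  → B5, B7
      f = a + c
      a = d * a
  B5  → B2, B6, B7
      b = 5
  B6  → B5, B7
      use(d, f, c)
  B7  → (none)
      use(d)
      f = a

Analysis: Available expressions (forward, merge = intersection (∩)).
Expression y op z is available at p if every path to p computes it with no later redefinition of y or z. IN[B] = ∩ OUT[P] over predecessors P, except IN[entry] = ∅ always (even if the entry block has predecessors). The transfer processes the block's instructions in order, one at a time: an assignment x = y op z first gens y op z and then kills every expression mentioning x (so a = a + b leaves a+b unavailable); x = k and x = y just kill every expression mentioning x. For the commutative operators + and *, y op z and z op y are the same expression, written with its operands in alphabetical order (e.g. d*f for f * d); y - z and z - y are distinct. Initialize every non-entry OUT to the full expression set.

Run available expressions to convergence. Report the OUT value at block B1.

Answer: {a-c}

Derivation:
Converged values:
  B0:  IN={}  OUT={}
  B1:  IN={}  OUT={a-c}
  B2:  IN={}  OUT={}
  B3:  IN={}  OUT={}
  B4:  IN={}  OUT={}
  B5:  IN={}  OUT={}
  B6:  IN={}  OUT={}
  B7:  IN={}  OUT={}

Merge at B1: IN[B1] = OUT[B0] = {}
Applying B1's transfer function to that IN value gives OUT[B1] (row B1 above).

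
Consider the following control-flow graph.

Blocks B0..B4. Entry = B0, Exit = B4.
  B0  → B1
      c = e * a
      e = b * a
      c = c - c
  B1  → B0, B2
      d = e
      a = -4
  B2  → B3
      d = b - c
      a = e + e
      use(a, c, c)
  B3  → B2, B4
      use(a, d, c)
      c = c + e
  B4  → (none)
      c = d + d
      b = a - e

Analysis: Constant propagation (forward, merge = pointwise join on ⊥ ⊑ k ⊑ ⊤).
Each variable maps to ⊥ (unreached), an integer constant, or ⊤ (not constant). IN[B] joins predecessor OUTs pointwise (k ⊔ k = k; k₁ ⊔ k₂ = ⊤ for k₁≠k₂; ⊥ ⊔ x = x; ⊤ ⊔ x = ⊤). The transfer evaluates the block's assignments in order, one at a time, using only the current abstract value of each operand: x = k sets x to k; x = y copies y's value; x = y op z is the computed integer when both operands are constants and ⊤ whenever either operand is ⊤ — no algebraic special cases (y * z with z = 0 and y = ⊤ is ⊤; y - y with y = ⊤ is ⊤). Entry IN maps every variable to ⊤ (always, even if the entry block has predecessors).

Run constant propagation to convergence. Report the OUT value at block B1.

Answer: {a: -4, b: ⊤, c: ⊤, d: ⊤, e: ⊤, f: ⊤}

Trace:
Per-block solution:
  B0:   IN=(all ⊤)   OUT=(all ⊤)
  B1:   IN=(all ⊤)   OUT={a:-4; rest ⊤}
  B2:   IN=(all ⊤)   OUT=(all ⊤)
  B3:   IN=(all ⊤)   OUT=(all ⊤)
  B4:   IN=(all ⊤)   OUT=(all ⊤)

Merge at B1: IN[B1] = OUT[B0] = {a: ⊤, b: ⊤, c: ⊤, d: ⊤, e: ⊤, f: ⊤}
Applying B1's transfer function to that IN value gives OUT[B1] (row B1 above).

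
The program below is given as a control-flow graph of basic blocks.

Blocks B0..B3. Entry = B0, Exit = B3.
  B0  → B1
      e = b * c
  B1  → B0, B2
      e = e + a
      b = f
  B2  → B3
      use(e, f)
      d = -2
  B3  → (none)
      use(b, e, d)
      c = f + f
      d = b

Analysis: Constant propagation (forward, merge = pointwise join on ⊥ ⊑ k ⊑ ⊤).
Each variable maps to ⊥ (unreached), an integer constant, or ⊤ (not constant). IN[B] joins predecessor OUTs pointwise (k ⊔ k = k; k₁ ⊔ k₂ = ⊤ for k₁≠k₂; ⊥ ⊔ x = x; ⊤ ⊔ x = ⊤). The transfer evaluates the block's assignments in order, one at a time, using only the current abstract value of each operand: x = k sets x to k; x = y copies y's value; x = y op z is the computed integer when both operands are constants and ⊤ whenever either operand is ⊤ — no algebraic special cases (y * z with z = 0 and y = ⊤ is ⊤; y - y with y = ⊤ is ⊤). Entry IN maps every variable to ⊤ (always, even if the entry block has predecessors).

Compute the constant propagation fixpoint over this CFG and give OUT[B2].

Answer: {a: ⊤, b: ⊤, c: ⊤, d: -2, e: ⊤, f: ⊤}

Working:
Fixpoint table:
  B0:  IN=(all ⊤)  OUT=(all ⊤)
  B1:  IN=(all ⊤)  OUT=(all ⊤)
  B2:  IN=(all ⊤)  OUT={d:-2; rest ⊤}
  B3:  IN={d:-2; rest ⊤}  OUT=(all ⊤)

Merge at B2: IN[B2] = OUT[B1] = {a: ⊤, b: ⊤, c: ⊤, d: ⊤, e: ⊤, f: ⊤}
Applying B2's transfer function to that IN value gives OUT[B2] (row B2 above).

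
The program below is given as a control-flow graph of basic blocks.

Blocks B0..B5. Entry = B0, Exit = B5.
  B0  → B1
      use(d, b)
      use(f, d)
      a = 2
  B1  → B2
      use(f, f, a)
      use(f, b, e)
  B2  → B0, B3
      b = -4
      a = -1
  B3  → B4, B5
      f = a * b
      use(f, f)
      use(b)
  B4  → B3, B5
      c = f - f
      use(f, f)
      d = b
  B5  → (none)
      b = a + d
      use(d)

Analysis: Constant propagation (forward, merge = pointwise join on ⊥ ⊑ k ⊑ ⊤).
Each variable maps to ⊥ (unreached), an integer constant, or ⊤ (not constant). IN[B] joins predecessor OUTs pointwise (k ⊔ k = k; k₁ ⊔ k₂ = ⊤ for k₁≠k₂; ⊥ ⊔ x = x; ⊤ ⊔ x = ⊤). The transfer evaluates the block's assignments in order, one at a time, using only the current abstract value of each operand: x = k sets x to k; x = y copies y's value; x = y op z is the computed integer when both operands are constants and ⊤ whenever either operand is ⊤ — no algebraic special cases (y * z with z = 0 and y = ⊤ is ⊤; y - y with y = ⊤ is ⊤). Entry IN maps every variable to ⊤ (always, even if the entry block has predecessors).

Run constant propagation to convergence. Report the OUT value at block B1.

Per-block solution:
  B0:   IN=(all ⊤)   OUT={a:2; rest ⊤}
  B1:   IN={a:2; rest ⊤}   OUT={a:2; rest ⊤}
  B2:   IN={a:2; rest ⊤}   OUT={a:-1, b:-4; rest ⊤}
  B3:   IN={a:-1, b:-4; rest ⊤}   OUT={a:-1, b:-4, f:4; rest ⊤}
  B4:   IN={a:-1, b:-4, f:4; rest ⊤}   OUT={a:-1, b:-4, c:0, d:-4, f:4; rest ⊤}
  B5:   IN={a:-1, b:-4, f:4; rest ⊤}   OUT={a:-1, f:4; rest ⊤}

Merge at B1: IN[B1] = OUT[B0] = {a: 2, b: ⊤, c: ⊤, d: ⊤, e: ⊤, f: ⊤}
Applying B1's transfer function to that IN value gives OUT[B1] (row B1 above).

Answer: {a: 2, b: ⊤, c: ⊤, d: ⊤, e: ⊤, f: ⊤}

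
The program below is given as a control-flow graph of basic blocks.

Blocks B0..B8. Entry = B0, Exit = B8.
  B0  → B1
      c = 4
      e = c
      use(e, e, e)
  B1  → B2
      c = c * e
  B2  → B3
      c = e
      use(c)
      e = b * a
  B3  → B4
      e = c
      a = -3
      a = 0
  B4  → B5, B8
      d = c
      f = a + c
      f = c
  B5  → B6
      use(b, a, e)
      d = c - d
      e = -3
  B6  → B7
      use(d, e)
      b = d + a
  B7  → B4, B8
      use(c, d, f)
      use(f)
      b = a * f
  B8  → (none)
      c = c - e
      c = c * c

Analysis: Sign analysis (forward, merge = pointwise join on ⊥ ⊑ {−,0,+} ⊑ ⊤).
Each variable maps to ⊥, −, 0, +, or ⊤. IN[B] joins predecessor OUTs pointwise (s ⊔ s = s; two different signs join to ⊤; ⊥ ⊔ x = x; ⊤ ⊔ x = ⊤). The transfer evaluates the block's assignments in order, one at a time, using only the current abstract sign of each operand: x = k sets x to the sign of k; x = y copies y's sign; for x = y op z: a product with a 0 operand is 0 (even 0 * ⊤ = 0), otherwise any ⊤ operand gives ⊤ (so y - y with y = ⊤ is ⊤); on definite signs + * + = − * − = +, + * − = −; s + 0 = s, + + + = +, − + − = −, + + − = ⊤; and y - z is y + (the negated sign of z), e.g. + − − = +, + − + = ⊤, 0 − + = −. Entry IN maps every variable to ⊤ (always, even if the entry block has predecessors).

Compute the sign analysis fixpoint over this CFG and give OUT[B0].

Fixpoint table:
  B0:  IN=(all ⊤)  OUT={c:+, e:+; rest ⊤}
  B1:  IN={c:+, e:+; rest ⊤}  OUT={c:+, e:+; rest ⊤}
  B2:  IN={c:+, e:+; rest ⊤}  OUT={c:+; rest ⊤}
  B3:  IN={c:+; rest ⊤}  OUT={a:0, c:+, e:+; rest ⊤}
  B4:  IN={a:0, c:+; rest ⊤}  OUT={a:0, c:+, d:+, f:+; rest ⊤}
  B5:  IN={a:0, c:+, d:+, f:+; rest ⊤}  OUT={a:0, c:+, e:-, f:+; rest ⊤}
  B6:  IN={a:0, c:+, e:-, f:+; rest ⊤}  OUT={a:0, c:+, e:-, f:+; rest ⊤}
  B7:  IN={a:0, c:+, e:-, f:+; rest ⊤}  OUT={a:0, b:0, c:+, e:-, f:+; rest ⊤}
  B8:  IN={a:0, c:+, f:+; rest ⊤}  OUT={a:0, f:+; rest ⊤}

B0 is the boundary node: IN[B0] = {a: ⊤, b: ⊤, c: ⊤, d: ⊤, e: ⊤, f: ⊤}
Applying B0's transfer function to that IN value gives OUT[B0] (row B0 above).

Answer: {a: ⊤, b: ⊤, c: +, d: ⊤, e: +, f: ⊤}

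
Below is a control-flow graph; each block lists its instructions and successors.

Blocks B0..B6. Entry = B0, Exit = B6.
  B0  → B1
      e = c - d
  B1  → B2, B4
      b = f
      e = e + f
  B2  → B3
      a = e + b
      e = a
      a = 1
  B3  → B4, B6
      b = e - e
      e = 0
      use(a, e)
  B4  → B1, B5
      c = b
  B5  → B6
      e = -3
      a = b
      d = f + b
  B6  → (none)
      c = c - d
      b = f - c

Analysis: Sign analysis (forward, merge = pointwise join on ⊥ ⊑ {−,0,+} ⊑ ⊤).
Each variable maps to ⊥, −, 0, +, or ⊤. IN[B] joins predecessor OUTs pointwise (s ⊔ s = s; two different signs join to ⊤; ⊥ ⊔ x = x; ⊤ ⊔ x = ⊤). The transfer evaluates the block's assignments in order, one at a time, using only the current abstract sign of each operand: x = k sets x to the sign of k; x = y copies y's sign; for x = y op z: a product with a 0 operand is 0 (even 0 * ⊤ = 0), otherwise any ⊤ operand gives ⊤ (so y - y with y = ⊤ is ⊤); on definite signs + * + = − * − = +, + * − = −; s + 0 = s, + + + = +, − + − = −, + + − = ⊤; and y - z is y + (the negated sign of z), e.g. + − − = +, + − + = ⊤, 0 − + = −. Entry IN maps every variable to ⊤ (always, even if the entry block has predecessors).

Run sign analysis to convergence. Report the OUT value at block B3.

Answer: {a: +, b: ⊤, c: ⊤, d: ⊤, e: 0, f: ⊤}

Derivation:
Fixpoint table:
  B0:   IN=(all ⊤)   OUT=(all ⊤)
  B1:   IN=(all ⊤)   OUT=(all ⊤)
  B2:   IN=(all ⊤)   OUT={a:+; rest ⊤}
  B3:   IN={a:+; rest ⊤}   OUT={a:+, e:0; rest ⊤}
  B4:   IN=(all ⊤)   OUT=(all ⊤)
  B5:   IN=(all ⊤)   OUT={e:-; rest ⊤}
  B6:   IN=(all ⊤)   OUT=(all ⊤)

Merge at B3: IN[B3] = OUT[B2] = {a: +, b: ⊤, c: ⊤, d: ⊤, e: ⊤, f: ⊤}
Applying B3's transfer function to that IN value gives OUT[B3] (row B3 above).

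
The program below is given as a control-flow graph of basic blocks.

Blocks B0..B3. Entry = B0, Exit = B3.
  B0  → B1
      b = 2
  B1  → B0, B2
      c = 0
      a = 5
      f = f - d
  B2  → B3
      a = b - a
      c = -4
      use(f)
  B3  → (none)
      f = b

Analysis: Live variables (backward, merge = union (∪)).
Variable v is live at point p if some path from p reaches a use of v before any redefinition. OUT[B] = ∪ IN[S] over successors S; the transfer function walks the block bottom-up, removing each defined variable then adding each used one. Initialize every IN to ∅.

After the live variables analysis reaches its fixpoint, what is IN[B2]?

Answer: {a, b, f}

Working:
Converged values:
  B0:   IN={d, f}   OUT={b, d, f}
  B1:   IN={b, d, f}   OUT={a, b, d, f}
  B2:   IN={a, b, f}   OUT={b}
  B3:   IN={b}   OUT={}

Merge at B2: OUT[B2] = IN[B3] = {b}
Applying B2's transfer function to that OUT value gives IN[B2] (row B2 above).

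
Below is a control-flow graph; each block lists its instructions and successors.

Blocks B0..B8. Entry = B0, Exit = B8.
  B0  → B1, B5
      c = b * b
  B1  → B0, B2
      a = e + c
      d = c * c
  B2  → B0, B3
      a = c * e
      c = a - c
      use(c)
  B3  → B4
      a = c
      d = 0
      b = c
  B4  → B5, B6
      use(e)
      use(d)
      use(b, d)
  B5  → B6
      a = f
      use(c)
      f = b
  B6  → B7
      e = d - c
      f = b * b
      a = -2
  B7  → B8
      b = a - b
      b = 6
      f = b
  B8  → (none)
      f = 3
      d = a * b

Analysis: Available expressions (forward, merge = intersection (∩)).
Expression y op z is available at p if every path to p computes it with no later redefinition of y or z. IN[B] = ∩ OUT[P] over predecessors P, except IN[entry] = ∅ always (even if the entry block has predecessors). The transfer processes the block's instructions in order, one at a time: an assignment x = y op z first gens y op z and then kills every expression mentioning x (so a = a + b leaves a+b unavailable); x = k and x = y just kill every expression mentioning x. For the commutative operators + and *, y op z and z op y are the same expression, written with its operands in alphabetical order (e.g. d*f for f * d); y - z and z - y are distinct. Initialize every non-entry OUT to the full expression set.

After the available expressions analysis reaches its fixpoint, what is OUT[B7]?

Answer: {d-c}

Trace:
Fixpoint table:
  B0: | IN={} | OUT={b*b}
  B1: | IN={b*b} | OUT={b*b, c*c, c+e}
  B2: | IN={b*b, c*c, c+e} | OUT={b*b}
  B3: | IN={b*b} | OUT={}
  B4: | IN={} | OUT={}
  B5: | IN={} | OUT={}
  B6: | IN={} | OUT={b*b, d-c}
  B7: | IN={b*b, d-c} | OUT={d-c}
  B8: | IN={d-c} | OUT={a*b}

Merge at B7: IN[B7] = OUT[B6] = {b*b, d-c}
Applying B7's transfer function to that IN value gives OUT[B7] (row B7 above).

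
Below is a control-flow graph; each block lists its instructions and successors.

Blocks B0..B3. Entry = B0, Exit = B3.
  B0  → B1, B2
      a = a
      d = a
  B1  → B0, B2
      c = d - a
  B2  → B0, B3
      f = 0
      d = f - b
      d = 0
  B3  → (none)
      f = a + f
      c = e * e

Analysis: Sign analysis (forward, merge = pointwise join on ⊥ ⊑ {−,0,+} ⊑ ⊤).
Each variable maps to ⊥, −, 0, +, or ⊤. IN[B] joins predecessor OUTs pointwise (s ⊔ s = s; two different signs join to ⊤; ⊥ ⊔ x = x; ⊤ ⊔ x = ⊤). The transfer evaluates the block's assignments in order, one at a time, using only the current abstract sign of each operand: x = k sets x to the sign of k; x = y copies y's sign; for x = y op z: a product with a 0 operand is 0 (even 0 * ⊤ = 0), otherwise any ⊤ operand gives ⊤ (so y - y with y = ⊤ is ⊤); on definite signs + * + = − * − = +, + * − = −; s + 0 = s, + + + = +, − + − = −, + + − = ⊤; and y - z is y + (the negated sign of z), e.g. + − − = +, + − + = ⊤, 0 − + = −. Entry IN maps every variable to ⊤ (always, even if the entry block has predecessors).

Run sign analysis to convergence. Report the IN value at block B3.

Fixpoint table:
  B0: | IN=(all ⊤) | OUT=(all ⊤)
  B1: | IN=(all ⊤) | OUT=(all ⊤)
  B2: | IN=(all ⊤) | OUT={d:0, f:0; rest ⊤}
  B3: | IN={d:0, f:0; rest ⊤} | OUT={d:0; rest ⊤}

Merge at B3: IN[B3] = OUT[B2] = {a: ⊤, b: ⊤, c: ⊤, d: 0, e: ⊤, f: 0}

Answer: {a: ⊤, b: ⊤, c: ⊤, d: 0, e: ⊤, f: 0}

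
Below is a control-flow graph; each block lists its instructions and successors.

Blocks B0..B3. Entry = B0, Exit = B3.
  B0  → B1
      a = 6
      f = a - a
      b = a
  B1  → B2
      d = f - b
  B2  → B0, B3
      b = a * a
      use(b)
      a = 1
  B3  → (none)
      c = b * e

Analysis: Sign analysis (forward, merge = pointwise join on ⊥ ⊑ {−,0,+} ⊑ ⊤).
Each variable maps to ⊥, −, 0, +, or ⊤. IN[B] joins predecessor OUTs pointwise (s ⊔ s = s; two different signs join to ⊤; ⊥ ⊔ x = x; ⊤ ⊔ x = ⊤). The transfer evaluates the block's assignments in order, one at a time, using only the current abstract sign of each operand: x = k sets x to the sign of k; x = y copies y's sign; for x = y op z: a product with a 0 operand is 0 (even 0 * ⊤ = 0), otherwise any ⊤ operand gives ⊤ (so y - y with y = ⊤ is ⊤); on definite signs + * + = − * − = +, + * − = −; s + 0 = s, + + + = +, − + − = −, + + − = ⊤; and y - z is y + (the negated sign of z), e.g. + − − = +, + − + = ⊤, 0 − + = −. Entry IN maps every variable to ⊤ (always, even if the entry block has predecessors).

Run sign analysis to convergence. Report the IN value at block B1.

Fixpoint table:
  B0:   IN=(all ⊤)   OUT={a:+, b:+; rest ⊤}
  B1:   IN={a:+, b:+; rest ⊤}   OUT={a:+, b:+; rest ⊤}
  B2:   IN={a:+, b:+; rest ⊤}   OUT={a:+, b:+; rest ⊤}
  B3:   IN={a:+, b:+; rest ⊤}   OUT={a:+, b:+; rest ⊤}

Merge at B1: IN[B1] = OUT[B0] = {a: +, b: +, c: ⊤, d: ⊤, e: ⊤, f: ⊤}

Answer: {a: +, b: +, c: ⊤, d: ⊤, e: ⊤, f: ⊤}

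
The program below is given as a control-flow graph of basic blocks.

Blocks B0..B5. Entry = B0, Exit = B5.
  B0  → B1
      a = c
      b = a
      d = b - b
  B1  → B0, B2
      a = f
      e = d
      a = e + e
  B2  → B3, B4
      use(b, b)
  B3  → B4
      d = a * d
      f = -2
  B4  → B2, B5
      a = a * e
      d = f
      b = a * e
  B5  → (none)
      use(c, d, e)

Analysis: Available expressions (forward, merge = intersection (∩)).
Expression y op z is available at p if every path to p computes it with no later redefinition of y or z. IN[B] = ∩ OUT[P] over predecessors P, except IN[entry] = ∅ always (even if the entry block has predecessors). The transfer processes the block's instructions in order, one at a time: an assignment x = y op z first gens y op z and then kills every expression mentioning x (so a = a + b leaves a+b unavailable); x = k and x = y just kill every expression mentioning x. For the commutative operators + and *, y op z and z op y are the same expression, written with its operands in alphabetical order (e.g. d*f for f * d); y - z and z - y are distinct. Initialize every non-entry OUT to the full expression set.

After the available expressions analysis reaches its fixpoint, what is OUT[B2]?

Answer: {e+e}

Derivation:
Fixpoint table:
  B0: | IN={} | OUT={b-b}
  B1: | IN={b-b} | OUT={b-b, e+e}
  B2: | IN={e+e} | OUT={e+e}
  B3: | IN={e+e} | OUT={e+e}
  B4: | IN={e+e} | OUT={a*e, e+e}
  B5: | IN={a*e, e+e} | OUT={a*e, e+e}

Merge at B2: IN[B2] = OUT[B1] ∩ OUT[B4] = {e+e}
Applying B2's transfer function to that IN value gives OUT[B2] (row B2 above).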